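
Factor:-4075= - 5^2 * 163^1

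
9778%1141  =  650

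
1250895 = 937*1335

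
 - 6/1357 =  - 6/1357 = - 0.00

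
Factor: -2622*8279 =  - 2^1*  3^1 *17^1* 19^1 * 23^1*487^1  =  - 21707538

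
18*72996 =1313928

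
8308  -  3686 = 4622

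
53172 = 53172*1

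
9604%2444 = 2272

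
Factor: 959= 7^1*137^1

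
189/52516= 189/52516 =0.00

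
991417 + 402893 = 1394310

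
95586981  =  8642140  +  86944841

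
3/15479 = 3/15479 =0.00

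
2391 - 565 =1826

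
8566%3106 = 2354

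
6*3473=20838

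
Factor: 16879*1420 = 23968180 = 2^2*5^1*71^1*16879^1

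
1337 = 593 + 744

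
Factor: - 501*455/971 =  - 227955/971= - 3^1*5^1 *7^1*13^1 *167^1*971^(  -  1)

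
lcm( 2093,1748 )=159068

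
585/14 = 41 + 11/14 = 41.79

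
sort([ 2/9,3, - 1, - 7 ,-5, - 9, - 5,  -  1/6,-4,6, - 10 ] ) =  [ - 10, - 9, - 7, - 5, - 5, - 4 , - 1, - 1/6,2/9,3, 6]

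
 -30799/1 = -30799 = -30799.00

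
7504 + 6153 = 13657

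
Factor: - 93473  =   - 211^1*443^1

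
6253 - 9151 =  - 2898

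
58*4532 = 262856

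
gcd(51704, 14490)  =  46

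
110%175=110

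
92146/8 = 46073/4= 11518.25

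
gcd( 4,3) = 1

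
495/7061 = 495/7061 = 0.07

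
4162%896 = 578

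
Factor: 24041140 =2^2*5^1*1202057^1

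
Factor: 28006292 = 2^2*751^1*9323^1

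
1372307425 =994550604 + 377756821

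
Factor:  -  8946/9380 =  - 2^( - 1 )*3^2 * 5^( - 1 )*67^(  -  1 )*71^1 = - 639/670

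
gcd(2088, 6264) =2088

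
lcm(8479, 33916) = 33916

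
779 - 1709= - 930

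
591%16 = 15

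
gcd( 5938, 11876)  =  5938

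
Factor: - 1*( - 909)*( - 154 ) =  - 2^1*3^2*7^1*11^1*101^1 = - 139986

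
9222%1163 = 1081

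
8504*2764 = 23505056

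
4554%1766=1022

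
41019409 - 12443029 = 28576380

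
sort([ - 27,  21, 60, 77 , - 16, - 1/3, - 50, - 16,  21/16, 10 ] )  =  [- 50, - 27, - 16, - 16, - 1/3, 21/16, 10 , 21,60,  77 ]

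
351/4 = 351/4 = 87.75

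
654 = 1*654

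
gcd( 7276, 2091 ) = 17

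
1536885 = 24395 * 63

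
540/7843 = 540/7843 = 0.07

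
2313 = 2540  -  227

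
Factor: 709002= 2^1*3^2*7^1 * 17^1*331^1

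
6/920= 3/460= 0.01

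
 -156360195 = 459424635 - 615784830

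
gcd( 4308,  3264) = 12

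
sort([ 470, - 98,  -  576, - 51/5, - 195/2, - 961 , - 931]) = [-961, - 931, - 576, - 98, - 195/2, - 51/5, 470 ] 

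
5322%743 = 121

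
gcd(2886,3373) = 1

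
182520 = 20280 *9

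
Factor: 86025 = 3^1*5^2*31^1*37^1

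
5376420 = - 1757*( - 3060)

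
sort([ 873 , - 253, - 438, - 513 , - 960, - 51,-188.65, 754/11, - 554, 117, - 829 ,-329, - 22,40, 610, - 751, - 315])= [ - 960, - 829, - 751,  -  554, - 513, - 438, - 329, - 315, - 253, - 188.65, - 51, - 22, 40, 754/11,  117, 610,873 ]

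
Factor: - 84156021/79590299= - 3^2*31^( - 1) * 61^( - 1 )*139^1 * 42089^(-1)*67271^1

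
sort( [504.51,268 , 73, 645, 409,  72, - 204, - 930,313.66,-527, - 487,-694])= [-930, -694,-527, - 487, -204, 72, 73, 268, 313.66, 409, 504.51, 645 ] 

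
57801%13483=3869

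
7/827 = 7/827 = 0.01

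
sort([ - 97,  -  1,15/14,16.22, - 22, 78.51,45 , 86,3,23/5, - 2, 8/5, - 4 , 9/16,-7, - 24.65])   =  [ - 97, - 24.65, - 22,- 7, - 4, - 2,  -  1, 9/16 , 15/14, 8/5, 3 , 23/5,16.22, 45,78.51,86]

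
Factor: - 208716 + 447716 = 239000 = 2^3*5^3 * 239^1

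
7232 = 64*113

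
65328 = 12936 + 52392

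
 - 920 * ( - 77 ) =70840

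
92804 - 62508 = 30296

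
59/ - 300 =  - 1  +  241/300= -0.20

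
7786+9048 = 16834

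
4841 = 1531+3310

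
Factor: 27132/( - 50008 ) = - 2^( - 1)*3^1*17^1*47^ ( - 1) = -51/94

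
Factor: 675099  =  3^2*75011^1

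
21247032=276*76982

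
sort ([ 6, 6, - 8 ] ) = [ - 8,6,6]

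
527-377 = 150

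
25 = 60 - 35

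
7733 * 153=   1183149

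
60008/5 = 12001 + 3/5 = 12001.60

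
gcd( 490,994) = 14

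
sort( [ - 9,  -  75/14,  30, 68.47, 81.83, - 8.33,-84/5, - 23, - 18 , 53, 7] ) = [  -  23,  -  18,  -  84/5,  -  9,  -  8.33, - 75/14, 7,30, 53,68.47, 81.83 ]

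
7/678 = 7/678 = 0.01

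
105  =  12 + 93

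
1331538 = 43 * 30966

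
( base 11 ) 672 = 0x325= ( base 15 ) 38a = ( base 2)1100100101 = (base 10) 805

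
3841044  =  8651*444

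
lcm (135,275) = 7425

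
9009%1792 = 49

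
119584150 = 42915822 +76668328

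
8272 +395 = 8667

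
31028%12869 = 5290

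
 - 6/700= -1 + 347/350 = - 0.01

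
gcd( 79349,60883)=1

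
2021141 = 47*43003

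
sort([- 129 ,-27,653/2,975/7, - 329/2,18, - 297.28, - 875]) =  [-875, - 297.28, - 329/2, - 129,-27,18,  975/7 , 653/2 ] 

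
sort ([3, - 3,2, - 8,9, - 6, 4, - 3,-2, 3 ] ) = [  -  8,- 6, - 3, - 3, -2, 2,3,3, 4, 9 ]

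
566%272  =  22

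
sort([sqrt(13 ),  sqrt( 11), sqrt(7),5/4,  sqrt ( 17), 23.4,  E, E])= [ 5/4,sqrt(7) , E, E, sqrt( 11),sqrt( 13) , sqrt(17),  23.4]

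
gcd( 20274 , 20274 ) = 20274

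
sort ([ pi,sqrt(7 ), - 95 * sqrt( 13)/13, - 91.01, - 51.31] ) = [ - 91.01, - 51.31  , - 95*sqrt(13 ) /13, sqrt( 7)  ,  pi]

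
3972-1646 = 2326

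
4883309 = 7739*631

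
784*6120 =4798080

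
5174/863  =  5 + 859/863 = 6.00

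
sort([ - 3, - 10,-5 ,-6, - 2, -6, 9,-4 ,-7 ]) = [ - 10, - 7, - 6, -6,-5,-4, - 3,-2,9 ]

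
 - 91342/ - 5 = 18268 + 2/5 = 18268.40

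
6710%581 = 319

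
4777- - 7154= 11931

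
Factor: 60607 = 60607^1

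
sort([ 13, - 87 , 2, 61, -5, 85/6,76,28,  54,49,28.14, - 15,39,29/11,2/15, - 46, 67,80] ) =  [ - 87,- 46, - 15,-5,  2/15,2,  29/11 , 13, 85/6,28,28.14,39, 49,54, 61,67,76,80]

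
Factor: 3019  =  3019^1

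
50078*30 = 1502340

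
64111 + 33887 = 97998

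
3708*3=11124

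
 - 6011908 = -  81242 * 74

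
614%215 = 184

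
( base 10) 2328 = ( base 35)1VI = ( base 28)2R4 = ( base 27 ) 356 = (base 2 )100100011000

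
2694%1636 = 1058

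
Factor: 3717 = 3^2 * 7^1*59^1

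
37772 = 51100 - 13328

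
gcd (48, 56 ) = 8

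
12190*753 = 9179070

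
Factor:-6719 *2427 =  - 3^1*809^1*6719^1 = - 16307013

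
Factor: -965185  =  - 5^1*13^1*31^1*479^1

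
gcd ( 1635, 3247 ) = 1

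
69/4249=69/4249  =  0.02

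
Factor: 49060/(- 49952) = - 2^( - 3)*5^1*7^(- 1)*11^1 = - 55/56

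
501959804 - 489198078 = 12761726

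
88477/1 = 88477 = 88477.00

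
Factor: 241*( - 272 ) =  - 2^4 * 17^1*241^1 = - 65552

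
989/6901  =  989/6901 =0.14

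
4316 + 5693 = 10009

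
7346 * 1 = 7346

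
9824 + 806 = 10630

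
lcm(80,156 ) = 3120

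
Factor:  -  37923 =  - 3^1*12641^1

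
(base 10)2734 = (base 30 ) 314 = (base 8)5256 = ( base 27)3K7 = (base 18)87G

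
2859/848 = 2859/848=   3.37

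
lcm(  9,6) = 18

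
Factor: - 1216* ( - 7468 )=9081088 = 2^8*19^1*1867^1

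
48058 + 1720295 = 1768353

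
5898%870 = 678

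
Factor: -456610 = -2^1*5^1*7^1*11^1*593^1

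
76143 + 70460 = 146603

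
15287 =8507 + 6780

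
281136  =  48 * 5857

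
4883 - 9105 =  - 4222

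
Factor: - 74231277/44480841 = - 211^1*2609^ ( - 1)*5683^( - 1 )*117269^1  =  - 24743759/14826947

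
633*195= 123435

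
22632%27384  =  22632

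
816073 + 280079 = 1096152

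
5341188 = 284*18807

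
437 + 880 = 1317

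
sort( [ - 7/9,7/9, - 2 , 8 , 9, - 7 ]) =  [ - 7 ,-2, - 7/9, 7/9, 8 , 9 ]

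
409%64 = 25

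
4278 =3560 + 718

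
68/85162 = 34/42581  =  0.00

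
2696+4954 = 7650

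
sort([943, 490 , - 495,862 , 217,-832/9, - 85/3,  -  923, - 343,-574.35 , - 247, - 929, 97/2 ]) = [-929 ,-923 , - 574.35, - 495, - 343, -247,- 832/9, - 85/3 , 97/2,  217 , 490, 862,943 ]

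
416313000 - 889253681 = -472940681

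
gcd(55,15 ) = 5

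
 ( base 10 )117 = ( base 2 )1110101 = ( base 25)4h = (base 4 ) 1311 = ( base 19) 63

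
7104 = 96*74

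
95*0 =0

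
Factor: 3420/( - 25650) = - 2^1 * 3^(-1 )*5^(-1 )=   - 2/15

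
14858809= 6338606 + 8520203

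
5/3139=5/3139=0.00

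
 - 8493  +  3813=  -  4680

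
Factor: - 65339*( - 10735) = 5^1* 19^1*113^1*223^1 *293^1 = 701414165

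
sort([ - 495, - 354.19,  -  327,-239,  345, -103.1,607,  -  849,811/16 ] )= [-849, - 495,  -  354.19, - 327, - 239 , - 103.1,811/16,  345,  607 ] 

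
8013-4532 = 3481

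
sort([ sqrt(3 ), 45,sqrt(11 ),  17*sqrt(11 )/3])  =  [sqrt ( 3), sqrt( 11 ),  17*sqrt(11) /3,45 ] 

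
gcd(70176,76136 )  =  8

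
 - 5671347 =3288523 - 8959870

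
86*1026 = 88236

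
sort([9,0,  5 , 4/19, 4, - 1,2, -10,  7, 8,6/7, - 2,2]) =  [-10, - 2, - 1,0,4/19,6/7,2, 2,4, 5, 7, 8,9] 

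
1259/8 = 157  +  3/8 = 157.38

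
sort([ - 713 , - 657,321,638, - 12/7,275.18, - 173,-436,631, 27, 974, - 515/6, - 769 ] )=[- 769, - 713, - 657,-436, - 173, - 515/6,- 12/7,27, 275.18,  321, 631,638,  974 ]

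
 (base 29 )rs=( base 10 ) 811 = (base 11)678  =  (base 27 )131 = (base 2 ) 1100101011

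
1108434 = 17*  65202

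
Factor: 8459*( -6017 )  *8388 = -426930771564 = - 2^2*3^2*11^2*233^1 * 547^1 * 769^1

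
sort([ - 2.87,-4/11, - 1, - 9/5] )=[ - 2.87, - 9/5,- 1, - 4/11]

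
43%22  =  21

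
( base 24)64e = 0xdee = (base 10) 3566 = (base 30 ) 3SQ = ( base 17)c5d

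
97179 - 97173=6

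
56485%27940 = 605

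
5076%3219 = 1857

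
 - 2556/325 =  - 2556/325 = - 7.86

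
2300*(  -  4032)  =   - 9273600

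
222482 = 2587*86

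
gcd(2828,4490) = 2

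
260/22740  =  13/1137= 0.01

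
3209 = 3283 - 74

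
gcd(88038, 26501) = 1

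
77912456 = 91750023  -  13837567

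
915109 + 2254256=3169365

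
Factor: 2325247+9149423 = 11474670 = 2^1*3^1*5^1*19^1*41^1*491^1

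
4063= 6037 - 1974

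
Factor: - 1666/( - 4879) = 2^1 * 7^1*41^( - 1 ) = 14/41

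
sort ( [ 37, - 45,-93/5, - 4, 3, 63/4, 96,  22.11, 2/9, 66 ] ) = [ - 45, - 93/5, - 4, 2/9, 3,63/4, 22.11,37, 66,96 ]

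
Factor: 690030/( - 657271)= - 990/943 = - 2^1*3^2*5^1*11^1*23^(-1 )*41^( - 1 ) 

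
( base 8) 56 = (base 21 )24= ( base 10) 46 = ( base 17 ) 2C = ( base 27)1J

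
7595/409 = 7595/409 = 18.57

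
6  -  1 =5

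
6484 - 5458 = 1026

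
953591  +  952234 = 1905825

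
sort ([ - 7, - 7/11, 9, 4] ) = [- 7,-7/11,4, 9]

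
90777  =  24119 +66658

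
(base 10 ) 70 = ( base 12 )5A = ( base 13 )55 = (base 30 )2a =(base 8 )106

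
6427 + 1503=7930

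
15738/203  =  15738/203 = 77.53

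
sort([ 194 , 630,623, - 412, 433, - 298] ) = [ - 412, - 298,194,433, 623,630]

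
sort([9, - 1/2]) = [  -  1/2,  9 ] 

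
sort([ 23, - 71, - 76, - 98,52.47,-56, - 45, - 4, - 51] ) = [ - 98,  -  76, - 71, - 56,  -  51, - 45, - 4,  23,52.47] 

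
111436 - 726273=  - 614837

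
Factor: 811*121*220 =21588820 = 2^2*5^1*11^3*811^1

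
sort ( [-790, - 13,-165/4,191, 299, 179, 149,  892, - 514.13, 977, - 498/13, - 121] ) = [ - 790, - 514.13, - 121,-165/4, - 498/13, - 13, 149,179, 191, 299, 892,  977 ] 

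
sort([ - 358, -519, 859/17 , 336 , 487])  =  [ - 519, - 358,  859/17, 336 , 487] 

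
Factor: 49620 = 2^2 * 3^1*5^1*827^1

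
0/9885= 0 = 0.00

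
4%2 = 0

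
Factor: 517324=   2^2  *283^1 * 457^1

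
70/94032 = 35/47016 = 0.00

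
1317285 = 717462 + 599823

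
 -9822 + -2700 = -12522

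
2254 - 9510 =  - 7256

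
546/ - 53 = - 546/53 = - 10.30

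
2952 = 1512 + 1440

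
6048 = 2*3024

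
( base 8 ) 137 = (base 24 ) 3N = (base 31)32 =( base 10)95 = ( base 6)235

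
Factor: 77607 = 3^2*  8623^1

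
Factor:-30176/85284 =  - 2^3 * 3^(-2) * 41^1*103^( - 1) = -328/927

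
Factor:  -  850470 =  - 2^1*3^1*5^1*28349^1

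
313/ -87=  - 4  +  35/87=-3.60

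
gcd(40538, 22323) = 1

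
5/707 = 5/707 = 0.01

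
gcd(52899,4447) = 1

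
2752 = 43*64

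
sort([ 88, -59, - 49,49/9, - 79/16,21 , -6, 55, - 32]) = [ - 59, - 49, - 32, - 6 ,- 79/16,  49/9, 21, 55,88 ] 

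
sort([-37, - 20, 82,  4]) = [ - 37, - 20,4, 82 ]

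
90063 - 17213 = 72850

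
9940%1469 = 1126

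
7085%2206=467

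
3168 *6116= 19375488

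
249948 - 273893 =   -  23945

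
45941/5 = 9188 + 1/5 = 9188.20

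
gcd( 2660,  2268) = 28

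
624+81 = 705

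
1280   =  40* 32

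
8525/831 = 8525/831 =10.26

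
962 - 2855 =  - 1893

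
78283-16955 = 61328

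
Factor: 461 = 461^1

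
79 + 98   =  177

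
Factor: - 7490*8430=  - 2^2*  3^1  *5^2 * 7^1*107^1*281^1 = - 63140700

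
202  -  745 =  - 543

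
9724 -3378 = 6346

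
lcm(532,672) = 12768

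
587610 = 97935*6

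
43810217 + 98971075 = 142781292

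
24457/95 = 24457/95 = 257.44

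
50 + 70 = 120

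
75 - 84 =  - 9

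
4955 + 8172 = 13127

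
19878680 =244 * 81470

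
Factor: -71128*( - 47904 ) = 3407315712 = 2^8*3^1*17^1*499^1 * 523^1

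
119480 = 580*206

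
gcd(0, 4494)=4494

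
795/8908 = 795/8908 = 0.09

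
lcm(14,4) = 28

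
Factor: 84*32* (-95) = -2^7*3^1*5^1* 7^1 *19^1= -255360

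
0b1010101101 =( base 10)685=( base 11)573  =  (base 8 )1255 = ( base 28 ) OD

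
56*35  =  1960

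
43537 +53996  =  97533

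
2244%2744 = 2244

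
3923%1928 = 67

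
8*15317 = 122536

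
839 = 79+760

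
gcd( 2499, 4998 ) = 2499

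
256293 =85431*3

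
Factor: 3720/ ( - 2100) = -2^1*5^( - 1)*7^( - 1)*31^1 = -62/35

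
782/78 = 391/39 = 10.03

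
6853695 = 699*9805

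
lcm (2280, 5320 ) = 15960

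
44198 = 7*6314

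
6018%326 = 150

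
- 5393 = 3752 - 9145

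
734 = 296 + 438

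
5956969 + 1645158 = 7602127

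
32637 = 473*69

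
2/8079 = 2/8079 = 0.00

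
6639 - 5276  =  1363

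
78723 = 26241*3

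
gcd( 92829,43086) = 3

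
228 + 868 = 1096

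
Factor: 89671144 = 2^3*127^1*88259^1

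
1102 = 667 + 435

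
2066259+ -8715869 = -6649610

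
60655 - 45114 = 15541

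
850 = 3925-3075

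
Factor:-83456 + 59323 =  - 24133^1 = -  24133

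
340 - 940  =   - 600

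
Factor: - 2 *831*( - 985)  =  2^1*3^1*5^1*197^1*277^1=1637070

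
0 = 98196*0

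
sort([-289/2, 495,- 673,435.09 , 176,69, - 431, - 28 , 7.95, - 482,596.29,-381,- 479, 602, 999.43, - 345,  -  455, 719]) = [ - 673,  -  482, - 479,-455, -431, - 381,-345, - 289/2, - 28, 7.95,69,176, 435.09, 495,  596.29,602, 719 , 999.43] 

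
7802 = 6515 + 1287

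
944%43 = 41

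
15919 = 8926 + 6993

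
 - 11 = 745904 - 745915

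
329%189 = 140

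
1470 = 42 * 35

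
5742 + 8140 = 13882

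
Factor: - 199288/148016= - 859/638 =-2^( - 1 )*11^(  -  1) * 29^( - 1)*859^1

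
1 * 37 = 37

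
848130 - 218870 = 629260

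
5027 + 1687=6714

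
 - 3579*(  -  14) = 50106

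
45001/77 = 4091/7= 584.43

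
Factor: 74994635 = 5^1 * 173^1*181^1*479^1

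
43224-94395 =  - 51171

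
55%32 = 23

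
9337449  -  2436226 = 6901223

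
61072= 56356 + 4716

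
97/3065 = 97/3065=0.03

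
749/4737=749/4737 = 0.16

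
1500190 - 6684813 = - 5184623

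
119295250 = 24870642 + 94424608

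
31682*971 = 30763222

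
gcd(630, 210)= 210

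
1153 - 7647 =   -  6494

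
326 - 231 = 95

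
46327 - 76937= -30610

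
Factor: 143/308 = 2^(  -  2)*7^( - 1 ) * 13^1 = 13/28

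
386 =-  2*( - 193 ) 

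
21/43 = 21/43 = 0.49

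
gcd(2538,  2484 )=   54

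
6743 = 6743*1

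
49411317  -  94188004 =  - 44776687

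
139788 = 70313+69475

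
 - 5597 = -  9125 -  - 3528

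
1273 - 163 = 1110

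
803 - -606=1409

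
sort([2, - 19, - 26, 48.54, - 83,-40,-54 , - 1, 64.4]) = [ - 83,  -  54,  -  40, - 26,  -  19,-1, 2, 48.54, 64.4 ] 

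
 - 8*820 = - 6560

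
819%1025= 819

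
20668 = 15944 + 4724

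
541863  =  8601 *63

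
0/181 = 0 =0.00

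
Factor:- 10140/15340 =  - 39/59 = - 3^1*13^1*59^(  -  1 ) 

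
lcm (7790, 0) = 0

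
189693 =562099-372406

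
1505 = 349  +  1156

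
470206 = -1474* ( - 319 ) 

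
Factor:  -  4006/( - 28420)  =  2^( - 1) * 5^( - 1 ) * 7^ ( - 2)*29^(  -  1)*2003^1=2003/14210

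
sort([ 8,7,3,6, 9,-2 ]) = [ -2 , 3,6, 7, 8 , 9]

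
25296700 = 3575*7076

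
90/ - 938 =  - 45/469 = - 0.10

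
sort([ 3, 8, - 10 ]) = [- 10, 3,8 ]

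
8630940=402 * 21470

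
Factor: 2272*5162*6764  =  2^8*19^1*29^1*71^1 * 89^2 = 79328624896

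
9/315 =1/35 = 0.03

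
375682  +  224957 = 600639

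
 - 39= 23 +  - 62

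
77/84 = 11/12 = 0.92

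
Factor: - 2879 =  - 2879^1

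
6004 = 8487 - 2483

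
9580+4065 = 13645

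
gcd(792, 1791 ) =9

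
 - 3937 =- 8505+4568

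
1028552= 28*36734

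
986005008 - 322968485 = 663036523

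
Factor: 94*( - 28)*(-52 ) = 136864 =2^5*7^1*13^1*47^1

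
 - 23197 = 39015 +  -62212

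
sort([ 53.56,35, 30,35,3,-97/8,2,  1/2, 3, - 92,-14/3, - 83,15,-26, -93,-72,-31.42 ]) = [ - 93,-92,- 83,-72, - 31.42, - 26, - 97/8,-14/3,  1/2,2 , 3,3 , 15,30,35,35, 53.56]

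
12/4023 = 4/1341 = 0.00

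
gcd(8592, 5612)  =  4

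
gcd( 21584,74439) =1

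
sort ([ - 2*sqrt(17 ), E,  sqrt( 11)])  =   [ - 2*sqrt(17 ),  E,sqrt(11 ) ]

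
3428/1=3428=3428.00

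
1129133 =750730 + 378403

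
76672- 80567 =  - 3895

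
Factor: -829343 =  - 31^2*863^1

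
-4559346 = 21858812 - 26418158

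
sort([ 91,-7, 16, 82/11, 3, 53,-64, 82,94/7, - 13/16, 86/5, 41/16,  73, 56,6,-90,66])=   [ - 90, - 64, - 7, - 13/16, 41/16,3,6, 82/11,94/7,  16,86/5, 53, 56, 66,73, 82 , 91 ] 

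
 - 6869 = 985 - 7854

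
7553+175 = 7728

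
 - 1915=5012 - 6927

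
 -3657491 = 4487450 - 8144941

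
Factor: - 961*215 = -5^1*31^2*43^1  =  - 206615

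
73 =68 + 5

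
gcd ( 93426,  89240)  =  46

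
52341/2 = 26170+1/2 = 26170.50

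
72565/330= 219 +59/66 =219.89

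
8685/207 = 965/23 = 41.96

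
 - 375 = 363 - 738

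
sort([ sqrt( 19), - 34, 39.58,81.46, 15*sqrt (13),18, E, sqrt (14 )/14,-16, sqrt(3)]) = [  -  34, - 16,sqrt(14 )/14, sqrt(3), E,  sqrt( 19 ),  18,39.58, 15*sqrt(13),81.46 ]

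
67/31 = 67/31 =2.16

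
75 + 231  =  306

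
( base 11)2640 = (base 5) 102212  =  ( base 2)110101101000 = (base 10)3432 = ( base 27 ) 4J3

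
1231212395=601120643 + 630091752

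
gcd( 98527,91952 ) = 1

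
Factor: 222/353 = 2^1*3^1 *37^1 * 353^(  -  1) 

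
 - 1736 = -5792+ 4056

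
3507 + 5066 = 8573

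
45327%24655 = 20672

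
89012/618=144 + 10/309 = 144.03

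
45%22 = 1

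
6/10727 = 6/10727 = 0.00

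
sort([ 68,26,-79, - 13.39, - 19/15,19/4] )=[ - 79, - 13.39,  -  19/15, 19/4, 26,68 ]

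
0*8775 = 0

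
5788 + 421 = 6209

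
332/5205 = 332/5205 = 0.06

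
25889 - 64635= - 38746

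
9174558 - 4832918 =4341640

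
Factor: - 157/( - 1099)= 1/7 = 7^( - 1)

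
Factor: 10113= 3^1*3371^1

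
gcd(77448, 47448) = 24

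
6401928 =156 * 41038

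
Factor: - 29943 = - 3^3 * 1109^1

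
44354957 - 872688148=-828333191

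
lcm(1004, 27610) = 55220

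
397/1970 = 397/1970 = 0.20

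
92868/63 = 1474+2/21= 1474.10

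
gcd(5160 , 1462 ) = 86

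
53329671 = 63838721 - 10509050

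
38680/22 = 1758 + 2/11  =  1758.18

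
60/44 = 1 +4/11 = 1.36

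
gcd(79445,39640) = 5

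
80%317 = 80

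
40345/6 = 6724 + 1/6 = 6724.17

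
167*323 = 53941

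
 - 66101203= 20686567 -86787770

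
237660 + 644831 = 882491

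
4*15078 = 60312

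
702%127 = 67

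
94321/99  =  94321/99 = 952.74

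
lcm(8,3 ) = 24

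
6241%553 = 158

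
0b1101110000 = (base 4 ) 31300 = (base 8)1560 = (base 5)12010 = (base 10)880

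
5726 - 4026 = 1700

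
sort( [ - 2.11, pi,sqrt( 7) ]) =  [  -  2.11, sqrt ( 7),pi]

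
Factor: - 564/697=-2^2*3^1 * 17^( - 1)*41^( -1)*47^1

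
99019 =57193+41826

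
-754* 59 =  - 44486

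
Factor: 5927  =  5927^1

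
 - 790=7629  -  8419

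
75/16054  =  75/16054 = 0.00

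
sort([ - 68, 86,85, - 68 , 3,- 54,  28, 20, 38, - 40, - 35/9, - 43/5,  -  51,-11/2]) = [ - 68, -68, - 54,-51,-40, - 43/5 ,-11/2 , -35/9,3, 20, 28 , 38,85, 86 ]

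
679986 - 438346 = 241640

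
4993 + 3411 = 8404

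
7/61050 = 7/61050  =  0.00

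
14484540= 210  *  68974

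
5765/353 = 16 + 117/353 = 16.33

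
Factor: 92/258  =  2^1 *3^ ( - 1)  *23^1*43^ ( -1 ) = 46/129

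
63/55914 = 21/18638 = 0.00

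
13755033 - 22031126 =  - 8276093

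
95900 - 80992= 14908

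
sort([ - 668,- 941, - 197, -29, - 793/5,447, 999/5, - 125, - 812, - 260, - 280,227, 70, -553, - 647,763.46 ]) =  [ - 941,  -  812, - 668,- 647, - 553 ,-280, - 260, - 197, - 793/5, - 125,-29,70 , 999/5,227,447,763.46] 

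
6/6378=1/1063 = 0.00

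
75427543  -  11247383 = 64180160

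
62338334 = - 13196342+75534676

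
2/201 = 2/201 = 0.01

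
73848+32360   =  106208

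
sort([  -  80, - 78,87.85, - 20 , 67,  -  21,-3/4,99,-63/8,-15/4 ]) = [-80, - 78,-21,-20, - 63/8, - 15/4 ,-3/4, 67, 87.85, 99 ]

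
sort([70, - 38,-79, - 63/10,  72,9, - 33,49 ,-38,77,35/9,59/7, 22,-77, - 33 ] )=[-79, - 77,-38,-38,-33 ,  -  33,-63/10,35/9,59/7,  9 , 22,49,70,72,77 ]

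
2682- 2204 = 478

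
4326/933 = 1442/311  =  4.64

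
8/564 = 2/141= 0.01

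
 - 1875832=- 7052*266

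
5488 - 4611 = 877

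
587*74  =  43438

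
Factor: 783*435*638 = 2^1*3^4*5^1 *11^1*29^3= 217305990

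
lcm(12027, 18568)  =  1058376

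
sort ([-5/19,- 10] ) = [ - 10,-5/19] 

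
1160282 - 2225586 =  - 1065304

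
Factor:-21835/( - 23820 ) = 2^( - 2)*3^( -1)*11^1= 11/12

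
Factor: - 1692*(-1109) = 1876428  =  2^2*3^2*47^1*1109^1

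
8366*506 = 4233196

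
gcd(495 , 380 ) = 5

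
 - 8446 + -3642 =- 12088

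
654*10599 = 6931746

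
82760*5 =413800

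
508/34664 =127/8666 = 0.01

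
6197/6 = 6197/6=1032.83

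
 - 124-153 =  - 277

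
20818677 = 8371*2487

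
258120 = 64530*4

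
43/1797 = 43/1797  =  0.02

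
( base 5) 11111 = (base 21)1G4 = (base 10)781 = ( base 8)1415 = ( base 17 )2BG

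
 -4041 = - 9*449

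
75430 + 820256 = 895686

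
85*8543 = 726155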